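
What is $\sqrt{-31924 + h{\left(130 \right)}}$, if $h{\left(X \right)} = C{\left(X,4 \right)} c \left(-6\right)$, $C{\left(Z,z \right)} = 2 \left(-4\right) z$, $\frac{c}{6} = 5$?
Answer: $2 i \sqrt{6541} \approx 161.75 i$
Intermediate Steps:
$c = 30$ ($c = 6 \cdot 5 = 30$)
$C{\left(Z,z \right)} = - 8 z$
$h{\left(X \right)} = 5760$ ($h{\left(X \right)} = \left(-8\right) 4 \cdot 30 \left(-6\right) = \left(-32\right) 30 \left(-6\right) = \left(-960\right) \left(-6\right) = 5760$)
$\sqrt{-31924 + h{\left(130 \right)}} = \sqrt{-31924 + 5760} = \sqrt{-26164} = 2 i \sqrt{6541}$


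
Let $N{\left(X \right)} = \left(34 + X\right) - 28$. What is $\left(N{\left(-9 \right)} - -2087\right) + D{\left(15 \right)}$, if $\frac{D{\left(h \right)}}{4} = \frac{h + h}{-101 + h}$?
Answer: $\frac{89552}{43} \approx 2082.6$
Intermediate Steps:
$N{\left(X \right)} = 6 + X$
$D{\left(h \right)} = \frac{8 h}{-101 + h}$ ($D{\left(h \right)} = 4 \frac{h + h}{-101 + h} = 4 \frac{2 h}{-101 + h} = \frac{8 h}{-101 + h}$)
$\left(N{\left(-9 \right)} - -2087\right) + D{\left(15 \right)} = \left(\left(6 - 9\right) - -2087\right) + 8 \cdot 15 \frac{1}{-101 + 15} = \left(-3 + 2087\right) + 8 \cdot 15 \frac{1}{-86} = 2084 + 8 \cdot 15 \left(- \frac{1}{86}\right) = 2084 - \frac{60}{43} = \frac{89552}{43}$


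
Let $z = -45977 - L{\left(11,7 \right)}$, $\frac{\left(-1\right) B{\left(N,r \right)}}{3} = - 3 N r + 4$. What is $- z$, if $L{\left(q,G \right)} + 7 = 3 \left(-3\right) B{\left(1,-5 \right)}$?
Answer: $46483$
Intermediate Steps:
$B{\left(N,r \right)} = -12 + 9 N r$ ($B{\left(N,r \right)} = - 3 \left(- 3 N r + 4\right) = - 3 \left(4 - 3 N r\right) = -12 + 9 N r$)
$L{\left(q,G \right)} = 506$ ($L{\left(q,G \right)} = -7 + 3 \left(-3\right) \left(-12 + 9 \cdot 1 \left(-5\right)\right) = -7 - 9 \left(-12 - 45\right) = -7 - -513 = -7 + 513 = 506$)
$z = -46483$ ($z = -45977 - 506 = -46483$)
$- z = \left(-1\right) \left(-46483\right) = 46483$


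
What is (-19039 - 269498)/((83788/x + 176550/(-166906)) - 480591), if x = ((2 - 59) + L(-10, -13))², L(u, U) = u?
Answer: 108091880113629/180032652792058 ≈ 0.60040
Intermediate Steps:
x = 4489 (x = ((2 - 59) - 10)² = (-57 - 10)² = (-67)² = 4489)
(-19039 - 269498)/((83788/x + 176550/(-166906)) - 480591) = (-19039 - 269498)/((83788/4489 + 176550/(-166906)) - 480591) = -288537/((83788*(1/4489) + 176550*(-1/166906)) - 480591) = -288537/((83788/4489 - 88275/83453) - 480591) = -288537/(6596093489/374620517 - 480591) = -288537/(-180032652792058/374620517) = -288537*(-374620517/180032652792058) = 108091880113629/180032652792058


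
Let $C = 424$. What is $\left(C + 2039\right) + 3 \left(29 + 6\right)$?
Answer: $2568$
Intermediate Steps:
$\left(C + 2039\right) + 3 \left(29 + 6\right) = \left(424 + 2039\right) + 3 \left(29 + 6\right) = 2463 + 3 \cdot 35 = 2463 + 105 = 2568$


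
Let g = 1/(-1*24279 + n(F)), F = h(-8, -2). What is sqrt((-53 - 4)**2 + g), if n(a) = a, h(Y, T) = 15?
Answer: sqrt(53133937390)/4044 ≈ 57.000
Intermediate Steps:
F = 15
g = -1/24264 (g = 1/(-1*24279 + 15) = 1/(-24279 + 15) = 1/(-24264) = -1/24264 ≈ -4.1213e-5)
sqrt((-53 - 4)**2 + g) = sqrt((-53 - 4)**2 - 1/24264) = sqrt((-57)**2 - 1/24264) = sqrt(3249 - 1/24264) = sqrt(78833735/24264) = sqrt(53133937390)/4044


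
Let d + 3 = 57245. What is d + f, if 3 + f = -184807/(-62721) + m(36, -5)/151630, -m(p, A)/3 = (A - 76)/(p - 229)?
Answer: 105067841740577137/1835504349390 ≈ 57242.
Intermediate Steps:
d = 57242 (d = -3 + 57245 = 57242)
m(p, A) = -3*(-76 + A)/(-229 + p) (m(p, A) = -3*(A - 76)/(p - 229) = -3*(-76 + A)/(-229 + p))
f = -98227205243/1835504349390 (f = -3 + (-184807/(-62721) + (3*(76 - 1*(-5))/(-229 + 36))/151630) = -3 + (-184807*(-1/62721) + (3*(76 + 5)/(-193))*(1/151630)) = -3 + (184807/62721 + (3*(-1/193)*81)*(1/151630)) = -3 + (184807/62721 - 243/193*1/151630) = -3 + (184807/62721 - 243/29264590) = -3 + 5408285842927/1835504349390 = -98227205243/1835504349390 ≈ -0.053515)
d + f = 57242 - 98227205243/1835504349390 = 105067841740577137/1835504349390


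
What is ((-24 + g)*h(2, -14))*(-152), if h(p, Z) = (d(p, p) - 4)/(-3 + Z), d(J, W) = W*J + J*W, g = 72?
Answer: 29184/17 ≈ 1716.7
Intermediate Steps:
d(J, W) = 2*J*W (d(J, W) = J*W + J*W = 2*J*W)
h(p, Z) = (-4 + 2*p²)/(-3 + Z) (h(p, Z) = (2*p*p - 4)/(-3 + Z) = (2*p² - 4)/(-3 + Z) = (-4 + 2*p²)/(-3 + Z))
((-24 + g)*h(2, -14))*(-152) = ((-24 + 72)*(2*(-2 + 2²)/(-3 - 14)))*(-152) = (48*(2*(-2 + 4)/(-17)))*(-152) = (48*(2*(-1/17)*2))*(-152) = (48*(-4/17))*(-152) = -192/17*(-152) = 29184/17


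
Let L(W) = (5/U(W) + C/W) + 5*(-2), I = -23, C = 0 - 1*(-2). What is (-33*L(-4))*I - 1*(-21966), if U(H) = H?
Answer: 52191/4 ≈ 13048.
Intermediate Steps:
C = 2 (C = 0 + 2 = 2)
L(W) = -10 + 7/W (L(W) = (5/W + 2/W) + 5*(-2) = 7/W - 10 = -10 + 7/W)
(-33*L(-4))*I - 1*(-21966) = -33*(-10 + 7/(-4))*(-23) - 1*(-21966) = -33*(-10 + 7*(-¼))*(-23) + 21966 = -33*(-10 - 7/4)*(-23) + 21966 = -33*(-47/4)*(-23) + 21966 = (1551/4)*(-23) + 21966 = -35673/4 + 21966 = 52191/4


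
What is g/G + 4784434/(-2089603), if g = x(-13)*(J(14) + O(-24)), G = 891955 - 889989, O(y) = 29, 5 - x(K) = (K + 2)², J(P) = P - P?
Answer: -8217810868/2054079749 ≈ -4.0007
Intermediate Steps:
J(P) = 0
x(K) = 5 - (2 + K)² (x(K) = 5 - (K + 2)² = 5 - (2 + K)²)
G = 1966
g = -3364 (g = (5 - (2 - 13)²)*(0 + 29) = (5 - 1*(-11)²)*29 = (5 - 1*121)*29 = (5 - 121)*29 = -116*29 = -3364)
g/G + 4784434/(-2089603) = -3364/1966 + 4784434/(-2089603) = -3364*1/1966 + 4784434*(-1/2089603) = -1682/983 - 4784434/2089603 = -8217810868/2054079749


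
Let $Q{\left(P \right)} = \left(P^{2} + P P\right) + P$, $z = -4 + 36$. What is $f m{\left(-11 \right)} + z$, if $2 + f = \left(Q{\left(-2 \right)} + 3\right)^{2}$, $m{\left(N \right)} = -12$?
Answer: $-916$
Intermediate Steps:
$z = 32$
$Q{\left(P \right)} = P + 2 P^{2}$ ($Q{\left(P \right)} = \left(P^{2} + P^{2}\right) + P = 2 P^{2} + P = P + 2 P^{2}$)
$f = 79$ ($f = -2 + \left(- 2 \left(1 + 2 \left(-2\right)\right) + 3\right)^{2} = -2 + \left(- 2 \left(1 - 4\right) + 3\right)^{2} = -2 + \left(\left(-2\right) \left(-3\right) + 3\right)^{2} = -2 + \left(6 + 3\right)^{2} = -2 + 9^{2} = -2 + 81 = 79$)
$f m{\left(-11 \right)} + z = 79 \left(-12\right) + 32 = -948 + 32 = -916$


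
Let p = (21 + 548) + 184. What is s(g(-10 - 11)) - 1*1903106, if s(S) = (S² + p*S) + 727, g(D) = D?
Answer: -1917751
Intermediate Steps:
p = 753 (p = 569 + 184 = 753)
s(S) = 727 + S² + 753*S (s(S) = (S² + 753*S) + 727 = 727 + S² + 753*S)
s(g(-10 - 11)) - 1*1903106 = (727 + (-10 - 11)² + 753*(-10 - 11)) - 1*1903106 = (727 + (-21)² + 753*(-21)) - 1903106 = (727 + 441 - 15813) - 1903106 = -14645 - 1903106 = -1917751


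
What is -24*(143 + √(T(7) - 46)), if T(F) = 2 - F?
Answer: -3432 - 24*I*√51 ≈ -3432.0 - 171.39*I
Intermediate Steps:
-24*(143 + √(T(7) - 46)) = -24*(143 + √((2 - 1*7) - 46)) = -24*(143 + √((2 - 7) - 46)) = -24*(143 + √(-5 - 46)) = -24*(143 + √(-51)) = -24*(143 + I*√51) = -3432 - 24*I*√51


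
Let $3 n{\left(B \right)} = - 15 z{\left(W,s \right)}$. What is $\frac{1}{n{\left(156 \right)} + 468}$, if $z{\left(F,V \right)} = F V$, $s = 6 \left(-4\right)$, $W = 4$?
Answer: $\frac{1}{948} \approx 0.0010549$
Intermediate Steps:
$s = -24$
$n{\left(B \right)} = 480$ ($n{\left(B \right)} = \frac{\left(-15\right) 4 \left(-24\right)}{3} = \frac{\left(-15\right) \left(-96\right)}{3} = \frac{1}{3} \cdot 1440 = 480$)
$\frac{1}{n{\left(156 \right)} + 468} = \frac{1}{480 + 468} = \frac{1}{948}$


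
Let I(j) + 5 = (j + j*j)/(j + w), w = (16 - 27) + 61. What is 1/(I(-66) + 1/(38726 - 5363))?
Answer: -266904/72898147 ≈ -0.0036613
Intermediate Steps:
w = 50 (w = -11 + 61 = 50)
I(j) = -5 + (j + j²)/(50 + j) (I(j) = -5 + (j + j*j)/(j + 50) = -5 + (j + j²)/(50 + j))
1/(I(-66) + 1/(38726 - 5363)) = 1/((-250 + (-66)² - 4*(-66))/(50 - 66) + 1/(38726 - 5363)) = 1/((-250 + 4356 + 264)/(-16) + 1/33363) = 1/(-1/16*4370 + 1/33363) = 1/(-2185/8 + 1/33363) = 1/(-72898147/266904) = -266904/72898147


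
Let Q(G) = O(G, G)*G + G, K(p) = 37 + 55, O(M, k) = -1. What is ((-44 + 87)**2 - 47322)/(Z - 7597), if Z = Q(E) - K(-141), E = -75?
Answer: 45473/7689 ≈ 5.9140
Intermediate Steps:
K(p) = 92
Q(G) = 0 (Q(G) = -G + G = 0)
Z = -92 (Z = 0 - 1*92 = 0 - 92 = -92)
((-44 + 87)**2 - 47322)/(Z - 7597) = ((-44 + 87)**2 - 47322)/(-92 - 7597) = (43**2 - 47322)/(-7689) = (1849 - 47322)*(-1/7689) = -45473*(-1/7689) = 45473/7689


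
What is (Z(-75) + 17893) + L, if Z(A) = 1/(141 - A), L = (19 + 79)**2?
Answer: 5939353/216 ≈ 27497.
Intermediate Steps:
L = 9604 (L = 98**2 = 9604)
(Z(-75) + 17893) + L = (-1/(-141 - 75) + 17893) + 9604 = (-1/(-216) + 17893) + 9604 = (-1*(-1/216) + 17893) + 9604 = (1/216 + 17893) + 9604 = 3864889/216 + 9604 = 5939353/216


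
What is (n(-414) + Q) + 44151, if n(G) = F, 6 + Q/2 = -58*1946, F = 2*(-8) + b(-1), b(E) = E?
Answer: -181614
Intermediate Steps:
F = -17 (F = 2*(-8) - 1 = -16 - 1 = -17)
Q = -225748 (Q = -12 + 2*(-58*1946) = -12 + 2*(-112868) = -12 - 225736 = -225748)
n(G) = -17
(n(-414) + Q) + 44151 = (-17 - 225748) + 44151 = -225765 + 44151 = -181614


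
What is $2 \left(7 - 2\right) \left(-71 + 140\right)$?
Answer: $690$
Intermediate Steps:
$2 \left(7 - 2\right) \left(-71 + 140\right) = 2 \cdot 5 \cdot 69 = 10 \cdot 69 = 690$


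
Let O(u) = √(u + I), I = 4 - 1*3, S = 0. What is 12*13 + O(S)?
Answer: 157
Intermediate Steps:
I = 1 (I = 4 - 3 = 1)
O(u) = √(1 + u) (O(u) = √(u + 1) = √(1 + u))
12*13 + O(S) = 12*13 + √(1 + 0) = 156 + √1 = 156 + 1 = 157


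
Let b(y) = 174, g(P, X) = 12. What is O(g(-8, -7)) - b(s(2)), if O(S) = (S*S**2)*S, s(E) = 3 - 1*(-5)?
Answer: 20562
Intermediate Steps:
s(E) = 8 (s(E) = 3 + 5 = 8)
O(S) = S**4 (O(S) = S**3*S = S**4)
O(g(-8, -7)) - b(s(2)) = 12**4 - 1*174 = 20736 - 174 = 20562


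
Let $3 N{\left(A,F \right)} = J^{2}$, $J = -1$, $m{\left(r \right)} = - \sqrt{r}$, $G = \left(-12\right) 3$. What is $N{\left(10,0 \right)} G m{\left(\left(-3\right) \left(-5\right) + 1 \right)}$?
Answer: $48$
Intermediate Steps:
$G = -36$
$N{\left(A,F \right)} = \frac{1}{3}$ ($N{\left(A,F \right)} = \frac{\left(-1\right)^{2}}{3} = \frac{1}{3} \cdot 1 = \frac{1}{3}$)
$N{\left(10,0 \right)} G m{\left(\left(-3\right) \left(-5\right) + 1 \right)} = \frac{1}{3} \left(-36\right) \left(- \sqrt{\left(-3\right) \left(-5\right) + 1}\right) = - 12 \left(- \sqrt{15 + 1}\right) = - 12 \left(- \sqrt{16}\right) = - 12 \left(\left(-1\right) 4\right) = \left(-12\right) \left(-4\right) = 48$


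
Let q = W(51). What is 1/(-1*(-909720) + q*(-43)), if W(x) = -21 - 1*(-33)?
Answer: 1/909204 ≈ 1.0999e-6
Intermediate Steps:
W(x) = 12 (W(x) = -21 + 33 = 12)
q = 12
1/(-1*(-909720) + q*(-43)) = 1/(-1*(-909720) + 12*(-43)) = 1/(909720 - 516) = 1/909204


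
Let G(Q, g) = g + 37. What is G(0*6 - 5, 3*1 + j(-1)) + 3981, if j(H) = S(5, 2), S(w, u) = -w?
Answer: 4016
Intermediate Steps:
j(H) = -5 (j(H) = -1*5 = -5)
G(Q, g) = 37 + g
G(0*6 - 5, 3*1 + j(-1)) + 3981 = (37 + (3*1 - 5)) + 3981 = (37 + (3 - 5)) + 3981 = (37 - 2) + 3981 = 35 + 3981 = 4016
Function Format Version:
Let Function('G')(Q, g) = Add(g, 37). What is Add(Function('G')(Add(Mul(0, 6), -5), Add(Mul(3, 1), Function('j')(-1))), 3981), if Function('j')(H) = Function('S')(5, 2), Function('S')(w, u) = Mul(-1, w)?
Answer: 4016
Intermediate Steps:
Function('j')(H) = -5 (Function('j')(H) = Mul(-1, 5) = -5)
Function('G')(Q, g) = Add(37, g)
Add(Function('G')(Add(Mul(0, 6), -5), Add(Mul(3, 1), Function('j')(-1))), 3981) = Add(Add(37, Add(Mul(3, 1), -5)), 3981) = Add(Add(37, Add(3, -5)), 3981) = Add(Add(37, -2), 3981) = Add(35, 3981) = 4016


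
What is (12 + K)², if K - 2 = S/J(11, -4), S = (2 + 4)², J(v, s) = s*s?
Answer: 4225/16 ≈ 264.06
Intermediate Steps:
J(v, s) = s²
S = 36 (S = 6² = 36)
K = 17/4 (K = 2 + 36/((-4)²) = 2 + 36/16 = 2 + 36*(1/16) = 2 + 9/4 = 17/4 ≈ 4.2500)
(12 + K)² = (12 + 17/4)² = (65/4)² = 4225/16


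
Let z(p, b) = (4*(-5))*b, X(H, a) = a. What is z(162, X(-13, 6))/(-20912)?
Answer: 15/2614 ≈ 0.0057383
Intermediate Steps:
z(p, b) = -20*b
z(162, X(-13, 6))/(-20912) = -20*6/(-20912) = -120*(-1/20912) = 15/2614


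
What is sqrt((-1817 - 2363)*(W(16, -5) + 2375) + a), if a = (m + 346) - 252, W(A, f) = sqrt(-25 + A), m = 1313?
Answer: sqrt(-9926093 - 12540*I) ≈ 1.99 - 3150.6*I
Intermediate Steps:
a = 1407 (a = (1313 + 346) - 252 = 1659 - 252 = 1407)
sqrt((-1817 - 2363)*(W(16, -5) + 2375) + a) = sqrt((-1817 - 2363)*(sqrt(-25 + 16) + 2375) + 1407) = sqrt(-4180*(sqrt(-9) + 2375) + 1407) = sqrt(-4180*(3*I + 2375) + 1407) = sqrt(-4180*(2375 + 3*I) + 1407) = sqrt((-9927500 - 12540*I) + 1407) = sqrt(-9926093 - 12540*I)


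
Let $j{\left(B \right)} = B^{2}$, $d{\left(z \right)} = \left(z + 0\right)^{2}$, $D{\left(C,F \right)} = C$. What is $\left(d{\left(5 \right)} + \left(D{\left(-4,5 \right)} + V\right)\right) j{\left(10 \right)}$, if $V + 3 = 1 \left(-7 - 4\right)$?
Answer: $700$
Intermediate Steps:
$d{\left(z \right)} = z^{2}$
$V = -14$ ($V = -3 + 1 \left(-7 - 4\right) = -3 + 1 \left(-11\right) = -3 - 11 = -14$)
$\left(d{\left(5 \right)} + \left(D{\left(-4,5 \right)} + V\right)\right) j{\left(10 \right)} = \left(5^{2} - 18\right) 10^{2} = \left(25 - 18\right) 100 = 7 \cdot 100 = 700$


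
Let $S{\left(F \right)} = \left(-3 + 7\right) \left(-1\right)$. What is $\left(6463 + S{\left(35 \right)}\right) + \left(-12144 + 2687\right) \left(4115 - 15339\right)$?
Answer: $106151827$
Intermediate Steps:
$S{\left(F \right)} = -4$ ($S{\left(F \right)} = 4 \left(-1\right) = -4$)
$\left(6463 + S{\left(35 \right)}\right) + \left(-12144 + 2687\right) \left(4115 - 15339\right) = \left(6463 - 4\right) + \left(-12144 + 2687\right) \left(4115 - 15339\right) = 6459 - -106145368 = 6459 + 106145368 = 106151827$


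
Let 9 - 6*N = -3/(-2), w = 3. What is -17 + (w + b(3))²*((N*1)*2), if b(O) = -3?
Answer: -17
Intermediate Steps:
N = 5/4 (N = 3/2 - (-1)/(2*(-2)) = 3/2 - (-1)*(-1)/(2*2) = 3/2 - ⅙*3/2 = 3/2 - ¼ = 5/4 ≈ 1.2500)
-17 + (w + b(3))²*((N*1)*2) = -17 + (3 - 3)²*(((5/4)*1)*2) = -17 + 0²*((5/4)*2) = -17 + 0*(5/2) = -17 + 0 = -17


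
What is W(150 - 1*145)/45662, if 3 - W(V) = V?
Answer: -1/22831 ≈ -4.3800e-5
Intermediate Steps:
W(V) = 3 - V
W(150 - 1*145)/45662 = (3 - (150 - 1*145))/45662 = (3 - (150 - 145))*(1/45662) = (3 - 1*5)*(1/45662) = (3 - 5)*(1/45662) = -2*1/45662 = -1/22831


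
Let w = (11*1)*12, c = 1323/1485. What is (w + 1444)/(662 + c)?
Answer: 86680/36459 ≈ 2.3775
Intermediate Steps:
c = 49/55 (c = 1323*(1/1485) = 49/55 ≈ 0.89091)
w = 132 (w = 11*12 = 132)
(w + 1444)/(662 + c) = (132 + 1444)/(662 + 49/55) = 1576/(36459/55) = 1576*(55/36459) = 86680/36459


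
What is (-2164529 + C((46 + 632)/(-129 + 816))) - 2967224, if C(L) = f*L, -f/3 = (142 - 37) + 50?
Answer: -1175276527/229 ≈ -5.1322e+6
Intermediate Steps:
f = -465 (f = -3*((142 - 37) + 50) = -3*(105 + 50) = -3*155 = -465)
C(L) = -465*L
(-2164529 + C((46 + 632)/(-129 + 816))) - 2967224 = (-2164529 - 465*(46 + 632)/(-129 + 816)) - 2967224 = (-2164529 - 315270/687) - 2967224 = (-2164529 - 465*226/229) - 2967224 = (-2164529 - 105090/229) - 2967224 = -495782231/229 - 2967224 = -1175276527/229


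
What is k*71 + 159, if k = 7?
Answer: 656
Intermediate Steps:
k*71 + 159 = 7*71 + 159 = 497 + 159 = 656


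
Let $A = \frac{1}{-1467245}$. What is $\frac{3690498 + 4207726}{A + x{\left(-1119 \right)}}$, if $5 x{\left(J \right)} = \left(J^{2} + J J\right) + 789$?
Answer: $\frac{5794314836440}{367561158919} \approx 15.764$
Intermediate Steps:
$A = - \frac{1}{1467245} \approx -6.8155 \cdot 10^{-7}$
$x{\left(J \right)} = \frac{789}{5} + \frac{2 J^{2}}{5}$ ($x{\left(J \right)} = \frac{\left(J^{2} + J J\right) + 789}{5} = \frac{\left(J^{2} + J^{2}\right) + 789}{5} = \frac{2 J^{2} + 789}{5} = \frac{789 + 2 J^{2}}{5} = \frac{789}{5} + \frac{2 J^{2}}{5}$)
$\frac{3690498 + 4207726}{A + x{\left(-1119 \right)}} = \frac{3690498 + 4207726}{- \frac{1}{1467245} + \left(\frac{789}{5} + \frac{2 \left(-1119\right)^{2}}{5}\right)} = \frac{7898224}{- \frac{1}{1467245} + \left(\frac{789}{5} + \frac{2}{5} \cdot 1252161\right)} = \frac{7898224}{- \frac{1}{1467245} + \left(\frac{789}{5} + \frac{2504322}{5}\right)} = \frac{7898224}{- \frac{1}{1467245} + \frac{2505111}{5}} = \frac{7898224}{\frac{735122317838}{1467245}} = 7898224 \cdot \frac{1467245}{735122317838} = \frac{5794314836440}{367561158919}$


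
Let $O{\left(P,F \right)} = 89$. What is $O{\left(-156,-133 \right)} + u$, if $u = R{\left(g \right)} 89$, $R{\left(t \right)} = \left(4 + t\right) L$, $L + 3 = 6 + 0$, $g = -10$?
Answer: $-1513$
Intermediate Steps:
$L = 3$ ($L = -3 + \left(6 + 0\right) = -3 + 6 = 3$)
$R{\left(t \right)} = 12 + 3 t$ ($R{\left(t \right)} = \left(4 + t\right) 3 = 12 + 3 t$)
$u = -1602$ ($u = \left(12 + 3 \left(-10\right)\right) 89 = \left(12 - 30\right) 89 = \left(-18\right) 89 = -1602$)
$O{\left(-156,-133 \right)} + u = 89 - 1602 = -1513$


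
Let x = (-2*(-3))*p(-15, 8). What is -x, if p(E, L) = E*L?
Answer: 720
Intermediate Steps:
x = -720 (x = (-2*(-3))*(-15*8) = 6*(-120) = -720)
-x = -1*(-720) = 720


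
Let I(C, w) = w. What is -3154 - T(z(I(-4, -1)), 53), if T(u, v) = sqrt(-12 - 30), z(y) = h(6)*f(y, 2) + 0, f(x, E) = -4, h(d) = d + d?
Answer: -3154 - I*sqrt(42) ≈ -3154.0 - 6.4807*I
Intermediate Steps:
h(d) = 2*d
z(y) = -48 (z(y) = (2*6)*(-4) + 0 = 12*(-4) + 0 = -48 + 0 = -48)
T(u, v) = I*sqrt(42) (T(u, v) = sqrt(-42) = I*sqrt(42))
-3154 - T(z(I(-4, -1)), 53) = -3154 - I*sqrt(42)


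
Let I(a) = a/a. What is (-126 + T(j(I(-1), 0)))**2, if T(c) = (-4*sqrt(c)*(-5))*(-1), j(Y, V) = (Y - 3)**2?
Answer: 27556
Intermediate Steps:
I(a) = 1
j(Y, V) = (-3 + Y)**2
T(c) = -20*sqrt(c) (T(c) = (20*sqrt(c))*(-1) = -20*sqrt(c))
(-126 + T(j(I(-1), 0)))**2 = (-126 - 20*sqrt((-3 + 1)**2))**2 = (-126 - 20*sqrt((-2)**2))**2 = (-126 - 20*sqrt(4))**2 = (-126 - 20*2)**2 = (-126 - 40)**2 = (-166)**2 = 27556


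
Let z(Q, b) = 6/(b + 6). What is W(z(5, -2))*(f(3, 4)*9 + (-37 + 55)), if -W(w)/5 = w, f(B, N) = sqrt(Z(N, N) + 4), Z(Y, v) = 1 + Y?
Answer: -675/2 ≈ -337.50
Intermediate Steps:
z(Q, b) = 6/(6 + b)
f(B, N) = sqrt(5 + N) (f(B, N) = sqrt((1 + N) + 4) = sqrt(5 + N))
W(w) = -5*w
W(z(5, -2))*(f(3, 4)*9 + (-37 + 55)) = (-30/(6 - 2))*(sqrt(5 + 4)*9 + (-37 + 55)) = (-30/4)*(sqrt(9)*9 + 18) = (-30/4)*(3*9 + 18) = (-5*3/2)*(27 + 18) = -15/2*45 = -675/2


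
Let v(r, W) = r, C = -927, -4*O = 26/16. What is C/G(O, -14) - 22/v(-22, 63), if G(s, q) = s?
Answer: 29677/13 ≈ 2282.8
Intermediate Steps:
O = -13/32 (O = -13/(2*16) = -¼*13/8 = -13/32 ≈ -0.40625)
C/G(O, -14) - 22/v(-22, 63) = -927/(-13/32) - 22/(-22) = -927*(-32/13) - 22*(-1/22) = 29664/13 + 1 = 29677/13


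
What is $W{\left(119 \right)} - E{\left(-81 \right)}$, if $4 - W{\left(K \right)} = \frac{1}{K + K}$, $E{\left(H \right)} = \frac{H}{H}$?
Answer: $\frac{713}{238} \approx 2.9958$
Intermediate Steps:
$E{\left(H \right)} = 1$
$W{\left(K \right)} = 4 - \frac{1}{2 K}$ ($W{\left(K \right)} = 4 - \frac{1}{K + K} = 4 - \frac{1}{2 K}$)
$W{\left(119 \right)} - E{\left(-81 \right)} = \left(4 - \frac{1}{2 \cdot 119}\right) - 1 = \left(4 - \frac{1}{238}\right) - 1 = \frac{951}{238} - 1 = \frac{713}{238}$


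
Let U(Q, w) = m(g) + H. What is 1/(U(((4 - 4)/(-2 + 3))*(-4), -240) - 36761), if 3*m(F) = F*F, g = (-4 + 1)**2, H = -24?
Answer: -1/36758 ≈ -2.7205e-5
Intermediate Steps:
g = 9 (g = (-3)**2 = 9)
m(F) = F**2/3 (m(F) = (F*F)/3 = F**2/3)
U(Q, w) = 3 (U(Q, w) = (1/3)*9**2 - 24 = (1/3)*81 - 24 = 27 - 24 = 3)
1/(U(((4 - 4)/(-2 + 3))*(-4), -240) - 36761) = 1/(3 - 36761) = 1/(-36758) = -1/36758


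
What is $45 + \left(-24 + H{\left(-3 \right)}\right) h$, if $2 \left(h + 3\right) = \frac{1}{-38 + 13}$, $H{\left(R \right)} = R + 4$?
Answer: $\frac{5723}{50} \approx 114.46$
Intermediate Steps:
$H{\left(R \right)} = 4 + R$
$h = - \frac{151}{50}$ ($h = -3 + \frac{1}{2 \left(-38 + 13\right)} = -3 + \frac{1}{2 \left(-25\right)} = -3 + \frac{1}{2} \left(- \frac{1}{25}\right) = -3 - \frac{1}{50} = - \frac{151}{50} \approx -3.02$)
$45 + \left(-24 + H{\left(-3 \right)}\right) h = 45 + \left(-24 + \left(4 - 3\right)\right) \left(- \frac{151}{50}\right) = 45 + \left(-24 + 1\right) \left(- \frac{151}{50}\right) = 45 - - \frac{3473}{50} = 45 + \frac{3473}{50} = \frac{5723}{50}$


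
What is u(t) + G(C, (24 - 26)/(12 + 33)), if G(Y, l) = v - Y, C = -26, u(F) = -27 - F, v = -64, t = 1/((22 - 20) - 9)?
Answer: -454/7 ≈ -64.857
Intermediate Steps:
t = -⅐ (t = 1/(2 - 9) = 1/(-7) = -⅐ ≈ -0.14286)
G(Y, l) = -64 - Y
u(t) + G(C, (24 - 26)/(12 + 33)) = (-27 - 1*(-⅐)) + (-64 - 1*(-26)) = (-27 + ⅐) + (-64 + 26) = -188/7 - 38 = -454/7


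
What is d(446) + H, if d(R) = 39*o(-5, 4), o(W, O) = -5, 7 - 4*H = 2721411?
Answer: -680546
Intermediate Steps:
H = -680351 (H = 7/4 - 1/4*2721411 = 7/4 - 2721411/4 = -680351)
d(R) = -195 (d(R) = 39*(-5) = -195)
d(446) + H = -195 - 680351 = -680546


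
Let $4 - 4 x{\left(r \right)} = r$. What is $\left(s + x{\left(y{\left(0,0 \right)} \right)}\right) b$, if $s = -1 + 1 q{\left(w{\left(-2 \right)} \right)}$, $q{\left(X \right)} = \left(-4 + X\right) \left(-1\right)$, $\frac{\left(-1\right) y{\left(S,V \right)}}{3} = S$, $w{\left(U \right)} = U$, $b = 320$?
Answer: $1920$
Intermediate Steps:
$y{\left(S,V \right)} = - 3 S$
$q{\left(X \right)} = 4 - X$
$x{\left(r \right)} = 1 - \frac{r}{4}$
$s = 5$ ($s = -1 + 1 \left(4 - -2\right) = -1 + 1 \left(4 + 2\right) = -1 + 1 \cdot 6 = -1 + 6 = 5$)
$\left(s + x{\left(y{\left(0,0 \right)} \right)}\right) b = \left(5 + \left(1 - \frac{\left(-3\right) 0}{4}\right)\right) 320 = \left(5 + \left(1 - 0\right)\right) 320 = \left(5 + \left(1 + 0\right)\right) 320 = \left(5 + 1\right) 320 = 6 \cdot 320 = 1920$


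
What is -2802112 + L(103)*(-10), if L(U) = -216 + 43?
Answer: -2800382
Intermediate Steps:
L(U) = -173
-2802112 + L(103)*(-10) = -2802112 - 173*(-10) = -2802112 + 1730 = -2800382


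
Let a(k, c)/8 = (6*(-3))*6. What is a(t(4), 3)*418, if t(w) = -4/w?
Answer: -361152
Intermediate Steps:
a(k, c) = -864 (a(k, c) = 8*((6*(-3))*6) = 8*(-18*6) = 8*(-108) = -864)
a(t(4), 3)*418 = -864*418 = -361152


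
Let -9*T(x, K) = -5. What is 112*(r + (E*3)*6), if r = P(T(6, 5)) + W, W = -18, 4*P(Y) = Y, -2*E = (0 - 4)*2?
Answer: 54572/9 ≈ 6063.6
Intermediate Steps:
E = 4 (E = -(0 - 4)*2/2 = -(-2)*2 = -1/2*(-8) = 4)
T(x, K) = 5/9 (T(x, K) = -1/9*(-5) = 5/9)
P(Y) = Y/4
r = -643/36 (r = (1/4)*(5/9) - 18 = 5/36 - 18 = -643/36 ≈ -17.861)
112*(r + (E*3)*6) = 112*(-643/36 + (4*3)*6) = 112*(-643/36 + 12*6) = 112*(-643/36 + 72) = 112*(1949/36) = 54572/9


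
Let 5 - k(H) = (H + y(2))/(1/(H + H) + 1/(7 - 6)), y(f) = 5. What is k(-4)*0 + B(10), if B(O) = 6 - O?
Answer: -4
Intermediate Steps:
k(H) = 5 - (5 + H)/(1 + 1/(2*H)) (k(H) = 5 - (H + 5)/(1/(H + H) + 1/(7 - 6)) = 5 - (5 + H)/(1/(2*H) + 1/1) = 5 - (5 + H)/(1/(2*H) + 1) = 5 - (5 + H)/(1 + 1/(2*H)))
k(-4)*0 + B(10) = ((5 - 2*(-4)²)/(1 + 2*(-4)))*0 + (6 - 1*10) = ((5 - 2*16)/(1 - 8))*0 + (6 - 10) = ((5 - 32)/(-7))*0 - 4 = -⅐*(-27)*0 - 4 = (27/7)*0 - 4 = 0 - 4 = -4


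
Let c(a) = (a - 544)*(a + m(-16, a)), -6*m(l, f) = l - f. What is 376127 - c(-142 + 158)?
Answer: 387391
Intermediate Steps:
m(l, f) = -l/6 + f/6 (m(l, f) = -(l - f)/6 = -l/6 + f/6)
c(a) = (-544 + a)*(8/3 + 7*a/6) (c(a) = (a - 544)*(a + (-⅙*(-16) + a/6)) = (-544 + a)*(a + (8/3 + a/6)) = (-544 + a)*(8/3 + 7*a/6))
376127 - c(-142 + 158) = 376127 - (-4352/3 - 632*(-142 + 158) + 7*(-142 + 158)²/6) = 376127 - (-4352/3 - 632*16 + (7/6)*16²) = 376127 - (-4352/3 - 10112 + (7/6)*256) = 376127 - (-4352/3 - 10112 + 896/3) = 376127 - 1*(-11264) = 376127 + 11264 = 387391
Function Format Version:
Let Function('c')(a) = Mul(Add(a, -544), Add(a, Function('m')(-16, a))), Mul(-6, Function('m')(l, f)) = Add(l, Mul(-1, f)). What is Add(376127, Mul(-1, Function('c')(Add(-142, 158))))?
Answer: 387391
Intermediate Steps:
Function('m')(l, f) = Add(Mul(Rational(-1, 6), l), Mul(Rational(1, 6), f)) (Function('m')(l, f) = Mul(Rational(-1, 6), Add(l, Mul(-1, f))) = Add(Mul(Rational(-1, 6), l), Mul(Rational(1, 6), f)))
Function('c')(a) = Mul(Add(-544, a), Add(Rational(8, 3), Mul(Rational(7, 6), a))) (Function('c')(a) = Mul(Add(a, -544), Add(a, Add(Mul(Rational(-1, 6), -16), Mul(Rational(1, 6), a)))) = Mul(Add(-544, a), Add(a, Add(Rational(8, 3), Mul(Rational(1, 6), a)))) = Mul(Add(-544, a), Add(Rational(8, 3), Mul(Rational(7, 6), a))))
Add(376127, Mul(-1, Function('c')(Add(-142, 158)))) = Add(376127, Mul(-1, Add(Rational(-4352, 3), Mul(-632, Add(-142, 158)), Mul(Rational(7, 6), Pow(Add(-142, 158), 2))))) = Add(376127, Mul(-1, Add(Rational(-4352, 3), Mul(-632, 16), Mul(Rational(7, 6), Pow(16, 2))))) = Add(376127, Mul(-1, Add(Rational(-4352, 3), -10112, Mul(Rational(7, 6), 256)))) = Add(376127, Mul(-1, Add(Rational(-4352, 3), -10112, Rational(896, 3)))) = Add(376127, Mul(-1, -11264)) = Add(376127, 11264) = 387391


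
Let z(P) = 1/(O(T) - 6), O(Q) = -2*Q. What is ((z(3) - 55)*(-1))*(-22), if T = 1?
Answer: -4851/4 ≈ -1212.8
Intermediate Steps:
z(P) = -1/8 (z(P) = 1/(-2*1 - 6) = 1/(-2 - 6) = 1/(-8) = -1/8)
((z(3) - 55)*(-1))*(-22) = ((-1/8 - 55)*(-1))*(-22) = -441/8*(-1)*(-22) = (441/8)*(-22) = -4851/4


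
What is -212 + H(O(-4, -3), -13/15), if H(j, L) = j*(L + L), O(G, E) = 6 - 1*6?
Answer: -212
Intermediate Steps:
O(G, E) = 0 (O(G, E) = 6 - 6 = 0)
H(j, L) = 2*L*j (H(j, L) = j*(2*L) = 2*L*j)
-212 + H(O(-4, -3), -13/15) = -212 + 2*(-13/15)*0 = -212 + 0 = -212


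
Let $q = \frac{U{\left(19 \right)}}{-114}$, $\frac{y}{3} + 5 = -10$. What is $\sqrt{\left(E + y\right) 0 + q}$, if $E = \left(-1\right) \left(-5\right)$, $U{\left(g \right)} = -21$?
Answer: $\frac{\sqrt{266}}{38} \approx 0.4292$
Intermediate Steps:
$y = -45$ ($y = -15 + 3 \left(-10\right) = -15 - 30 = -45$)
$E = 5$
$q = \frac{7}{38}$ ($q = - \frac{21}{-114} = \left(-21\right) \left(- \frac{1}{114}\right) = \frac{7}{38} \approx 0.18421$)
$\sqrt{\left(E + y\right) 0 + q} = \sqrt{\left(5 - 45\right) 0 + \frac{7}{38}} = \sqrt{\left(-40\right) 0 + \frac{7}{38}} = \sqrt{0 + \frac{7}{38}} = \sqrt{\frac{7}{38}} = \frac{\sqrt{266}}{38}$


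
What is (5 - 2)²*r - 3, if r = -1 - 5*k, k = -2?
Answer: 78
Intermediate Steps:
r = 9 (r = -1 - 5*(-2) = -1 + 10 = 9)
(5 - 2)²*r - 3 = (5 - 2)²*9 - 3 = 3²*9 - 3 = 9*9 - 3 = 81 - 3 = 78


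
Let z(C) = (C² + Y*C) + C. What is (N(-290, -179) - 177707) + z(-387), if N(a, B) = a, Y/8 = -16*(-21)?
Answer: -1068871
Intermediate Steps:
Y = 2688 (Y = 8*(-16*(-21)) = 8*336 = 2688)
z(C) = C² + 2689*C (z(C) = (C² + 2688*C) + C = C² + 2689*C)
(N(-290, -179) - 177707) + z(-387) = (-290 - 177707) - 387*(2689 - 387) = -177997 - 387*2302 = -177997 - 890874 = -1068871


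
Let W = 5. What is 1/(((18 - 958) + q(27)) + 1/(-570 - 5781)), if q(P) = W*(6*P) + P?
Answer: -6351/654154 ≈ -0.0097087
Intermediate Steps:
q(P) = 31*P (q(P) = 5*(6*P) + P = 30*P + P = 31*P)
1/(((18 - 958) + q(27)) + 1/(-570 - 5781)) = 1/(((18 - 958) + 31*27) + 1/(-570 - 5781)) = 1/((-940 + 837) + 1/(-6351)) = 1/(-103 - 1/6351) = 1/(-654154/6351) = -6351/654154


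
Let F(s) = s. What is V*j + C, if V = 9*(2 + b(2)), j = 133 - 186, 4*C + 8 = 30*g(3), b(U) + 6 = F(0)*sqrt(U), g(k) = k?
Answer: 3857/2 ≈ 1928.5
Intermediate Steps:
b(U) = -6 (b(U) = -6 + 0*sqrt(U) = -6 + 0 = -6)
C = 41/2 (C = -2 + (30*3)/4 = -2 + (1/4)*90 = -2 + 45/2 = 41/2 ≈ 20.500)
j = -53
V = -36 (V = 9*(2 - 6) = 9*(-4) = -36)
V*j + C = -36*(-53) + 41/2 = 1908 + 41/2 = 3857/2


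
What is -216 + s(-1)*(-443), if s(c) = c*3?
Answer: 1113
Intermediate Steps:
s(c) = 3*c
-216 + s(-1)*(-443) = -216 + (3*(-1))*(-443) = -216 - 3*(-443) = -216 + 1329 = 1113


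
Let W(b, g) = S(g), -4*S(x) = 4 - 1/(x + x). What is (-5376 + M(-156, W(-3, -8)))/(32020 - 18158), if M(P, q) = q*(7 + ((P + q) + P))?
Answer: -20747071/56778752 ≈ -0.36540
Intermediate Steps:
S(x) = -1 + 1/(8*x) (S(x) = -(4 - 1/(x + x))/4 = -(4 - 1/(2*x))/4 = -1 + 1/(8*x))
W(b, g) = (⅛ - g)/g
M(P, q) = q*(7 + q + 2*P) (M(P, q) = q*(7 + (q + 2*P)) = q*(7 + q + 2*P))
(-5376 + M(-156, W(-3, -8)))/(32020 - 18158) = (-5376 + ((⅛ - 1*(-8))/(-8))*(7 + (⅛ - 1*(-8))/(-8) + 2*(-156)))/(32020 - 18158) = (-5376 + (-(⅛ + 8)/8)*(7 - (⅛ + 8)/8 - 312))/13862 = (-5376 + (-⅛*65/8)*(7 - ⅛*65/8 - 312))*(1/13862) = (-5376 - 65*(7 - 65/64 - 312)/64)*(1/13862) = (-5376 - 65/64*(-19585/64))*(1/13862) = (-5376 + 1273025/4096)*(1/13862) = -20747071/4096*1/13862 = -20747071/56778752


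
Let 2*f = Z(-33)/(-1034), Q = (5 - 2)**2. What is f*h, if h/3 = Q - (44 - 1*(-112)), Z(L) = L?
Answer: -1323/188 ≈ -7.0372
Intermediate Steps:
Q = 9 (Q = 3**2 = 9)
h = -441 (h = 3*(9 - (44 - 1*(-112))) = 3*(9 - (44 + 112)) = 3*(9 - 1*156) = 3*(9 - 156) = 3*(-147) = -441)
f = 3/188 (f = (-33/(-1034))/2 = (-33*(-1/1034))/2 = (1/2)*(3/94) = 3/188 ≈ 0.015957)
f*h = (3/188)*(-441) = -1323/188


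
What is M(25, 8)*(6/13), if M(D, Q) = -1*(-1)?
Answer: 6/13 ≈ 0.46154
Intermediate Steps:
M(D, Q) = 1
M(25, 8)*(6/13) = 1*(6/13) = 6/13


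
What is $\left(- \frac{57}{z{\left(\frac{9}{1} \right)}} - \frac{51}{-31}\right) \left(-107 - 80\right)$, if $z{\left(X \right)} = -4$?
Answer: $- \frac{368577}{124} \approx -2972.4$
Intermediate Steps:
$\left(- \frac{57}{z{\left(\frac{9}{1} \right)}} - \frac{51}{-31}\right) \left(-107 - 80\right) = \left(- \frac{57}{-4} - \frac{51}{-31}\right) \left(-107 - 80\right) = \left(\left(-57\right) \left(- \frac{1}{4}\right) - - \frac{51}{31}\right) \left(-187\right) = \left(\frac{57}{4} + \frac{51}{31}\right) \left(-187\right) = \frac{1971}{124} \left(-187\right) = - \frac{368577}{124}$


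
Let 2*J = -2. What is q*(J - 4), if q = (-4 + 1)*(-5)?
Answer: -75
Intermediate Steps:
J = -1 (J = (½)*(-2) = -1)
q = 15 (q = -3*(-5) = 15)
q*(J - 4) = 15*(-1 - 4) = 15*(-5) = -75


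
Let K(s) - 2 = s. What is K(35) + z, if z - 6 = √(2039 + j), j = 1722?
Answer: 43 + √3761 ≈ 104.33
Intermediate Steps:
z = 6 + √3761 (z = 6 + √(2039 + 1722) = 6 + √3761 ≈ 67.327)
K(s) = 2 + s
K(35) + z = (2 + 35) + (6 + √3761) = 37 + (6 + √3761) = 43 + √3761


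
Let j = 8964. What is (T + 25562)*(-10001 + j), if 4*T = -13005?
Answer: -92544991/4 ≈ -2.3136e+7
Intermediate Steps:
T = -13005/4 (T = (¼)*(-13005) = -13005/4 ≈ -3251.3)
(T + 25562)*(-10001 + j) = (-13005/4 + 25562)*(-10001 + 8964) = (89243/4)*(-1037) = -92544991/4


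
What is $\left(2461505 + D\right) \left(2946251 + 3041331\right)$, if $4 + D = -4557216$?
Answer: $-12548265411130$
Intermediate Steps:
$D = -4557220$ ($D = -4 - 4557216 = -4557220$)
$\left(2461505 + D\right) \left(2946251 + 3041331\right) = \left(2461505 - 4557220\right) \left(2946251 + 3041331\right) = \left(-2095715\right) 5987582 = -12548265411130$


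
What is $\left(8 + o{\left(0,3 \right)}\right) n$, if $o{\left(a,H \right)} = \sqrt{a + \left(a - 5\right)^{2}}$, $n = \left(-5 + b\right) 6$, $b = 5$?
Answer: $0$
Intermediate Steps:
$n = 0$ ($n = \left(-5 + 5\right) 6 = 0 \cdot 6 = 0$)
$o{\left(a,H \right)} = \sqrt{a + \left(-5 + a\right)^{2}}$
$\left(8 + o{\left(0,3 \right)}\right) n = \left(8 + \sqrt{0 + \left(-5 + 0\right)^{2}}\right) 0 = \left(8 + \sqrt{0 + \left(-5\right)^{2}}\right) 0 = \left(8 + \sqrt{0 + 25}\right) 0 = \left(8 + \sqrt{25}\right) 0 = \left(8 + 5\right) 0 = 13 \cdot 0 = 0$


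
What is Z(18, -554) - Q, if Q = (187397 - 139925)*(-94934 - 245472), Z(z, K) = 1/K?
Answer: 8952503512127/554 ≈ 1.6160e+10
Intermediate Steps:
Q = -16159753632 (Q = 47472*(-340406) = -16159753632)
Z(18, -554) - Q = 1/(-554) - 1*(-16159753632) = -1/554 + 16159753632 = 8952503512127/554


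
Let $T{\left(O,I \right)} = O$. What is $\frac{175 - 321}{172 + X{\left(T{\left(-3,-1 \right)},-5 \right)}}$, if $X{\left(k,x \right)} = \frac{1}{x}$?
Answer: $- \frac{730}{859} \approx -0.84982$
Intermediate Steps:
$\frac{175 - 321}{172 + X{\left(T{\left(-3,-1 \right)},-5 \right)}} = \frac{175 - 321}{172 + \frac{1}{-5}} = - \frac{146}{172 - \frac{1}{5}} = - \frac{146}{\frac{859}{5}} = \left(-146\right) \frac{5}{859} = - \frac{730}{859}$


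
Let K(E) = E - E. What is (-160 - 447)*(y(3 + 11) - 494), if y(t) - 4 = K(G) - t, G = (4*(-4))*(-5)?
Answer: 305928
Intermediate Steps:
G = 80 (G = -16*(-5) = 80)
K(E) = 0
y(t) = 4 - t (y(t) = 4 + (0 - t) = 4 - t)
(-160 - 447)*(y(3 + 11) - 494) = (-160 - 447)*((4 - (3 + 11)) - 494) = -607*((4 - 1*14) - 494) = -607*((4 - 14) - 494) = -607*(-10 - 494) = -607*(-504) = 305928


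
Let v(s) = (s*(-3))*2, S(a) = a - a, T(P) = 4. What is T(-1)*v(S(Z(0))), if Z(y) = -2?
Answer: 0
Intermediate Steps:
S(a) = 0
v(s) = -6*s (v(s) = -3*s*2 = -6*s)
T(-1)*v(S(Z(0))) = 4*(-6*0) = 4*0 = 0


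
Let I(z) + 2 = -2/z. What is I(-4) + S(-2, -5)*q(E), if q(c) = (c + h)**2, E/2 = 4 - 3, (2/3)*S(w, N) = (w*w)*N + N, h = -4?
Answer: -303/2 ≈ -151.50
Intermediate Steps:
S(w, N) = 3*N/2 + 3*N*w**2/2 (S(w, N) = 3*((w*w)*N + N)/2 = 3*(w**2*N + N)/2 = 3*(N*w**2 + N)/2 = 3*(N + N*w**2)/2 = 3*N/2 + 3*N*w**2/2)
E = 2 (E = 2*(4 - 3) = 2*1 = 2)
I(z) = -2 - 2/z
q(c) = (-4 + c)**2 (q(c) = (c - 4)**2 = (-4 + c)**2)
I(-4) + S(-2, -5)*q(E) = (-2 - 2/(-4)) + ((3/2)*(-5)*(1 + (-2)**2))*(-4 + 2)**2 = (-2 - 2*(-1/4)) + ((3/2)*(-5)*(1 + 4))*(-2)**2 = (-2 + 1/2) + ((3/2)*(-5)*5)*4 = -3/2 - 75/2*4 = -3/2 - 150 = -303/2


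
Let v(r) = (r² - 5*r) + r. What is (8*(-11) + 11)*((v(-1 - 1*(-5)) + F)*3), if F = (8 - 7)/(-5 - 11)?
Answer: 231/16 ≈ 14.438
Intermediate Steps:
F = -1/16 (F = 1/(-16) = 1*(-1/16) = -1/16 ≈ -0.062500)
v(r) = r² - 4*r
(8*(-11) + 11)*((v(-1 - 1*(-5)) + F)*3) = (8*(-11) + 11)*(((-1 - 1*(-5))*(-4 + (-1 - 1*(-5))) - 1/16)*3) = (-88 + 11)*(((-1 + 5)*(-4 + (-1 + 5)) - 1/16)*3) = -77*(4*(-4 + 4) - 1/16)*3 = -77*(4*0 - 1/16)*3 = -77*(0 - 1/16)*3 = -(-77)*3/16 = -77*(-3/16) = 231/16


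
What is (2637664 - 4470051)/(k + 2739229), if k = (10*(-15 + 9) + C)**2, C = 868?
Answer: -1832387/3392093 ≈ -0.54019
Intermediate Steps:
k = 652864 (k = (10*(-15 + 9) + 868)**2 = (10*(-6) + 868)**2 = (-60 + 868)**2 = 808**2 = 652864)
(2637664 - 4470051)/(k + 2739229) = (2637664 - 4470051)/(652864 + 2739229) = -1832387/3392093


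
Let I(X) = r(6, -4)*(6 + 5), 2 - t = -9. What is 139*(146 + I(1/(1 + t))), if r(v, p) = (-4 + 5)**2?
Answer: 21823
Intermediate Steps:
t = 11 (t = 2 - 1*(-9) = 2 + 9 = 11)
r(v, p) = 1 (r(v, p) = 1**2 = 1)
I(X) = 11 (I(X) = 1*(6 + 5) = 1*11 = 11)
139*(146 + I(1/(1 + t))) = 139*(146 + 11) = 139*157 = 21823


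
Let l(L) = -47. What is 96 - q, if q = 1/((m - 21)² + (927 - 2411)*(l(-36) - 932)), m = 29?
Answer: 139478399/1452900 ≈ 96.000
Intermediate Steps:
q = 1/1452900 (q = 1/((29 - 21)² + (927 - 2411)*(-47 - 932)) = 1/(8² - 1484*(-979)) = 1/(64 + 1452836) = 1/1452900 ≈ 6.8828e-7)
96 - q = 96 - 1*1/1452900 = 96 - 1/1452900 = 139478399/1452900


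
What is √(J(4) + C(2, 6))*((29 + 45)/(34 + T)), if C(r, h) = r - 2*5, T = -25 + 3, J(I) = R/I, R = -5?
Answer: 37*I*√37/12 ≈ 18.755*I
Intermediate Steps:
J(I) = -5/I
T = -22
C(r, h) = -10 + r (C(r, h) = r - 10 = -10 + r)
√(J(4) + C(2, 6))*((29 + 45)/(34 + T)) = √(-5/4 + (-10 + 2))*((29 + 45)/(34 - 22)) = √(-5*¼ - 8)*(74/12) = √(-5/4 - 8)*(74*(1/12)) = √(-37/4)*(37/6) = (I*√37/2)*(37/6) = 37*I*√37/12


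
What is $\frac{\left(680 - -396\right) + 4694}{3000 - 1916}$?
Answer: $\frac{2885}{542} \approx 5.3229$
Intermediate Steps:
$\frac{\left(680 - -396\right) + 4694}{3000 - 1916} = \frac{\left(680 + 396\right) + 4694}{1084} = \left(1076 + 4694\right) \frac{1}{1084} = 5770 \cdot \frac{1}{1084} = \frac{2885}{542}$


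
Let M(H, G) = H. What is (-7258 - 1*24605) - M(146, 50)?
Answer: -32009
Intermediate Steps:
(-7258 - 1*24605) - M(146, 50) = (-7258 - 1*24605) - 1*146 = (-7258 - 24605) - 146 = -31863 - 146 = -32009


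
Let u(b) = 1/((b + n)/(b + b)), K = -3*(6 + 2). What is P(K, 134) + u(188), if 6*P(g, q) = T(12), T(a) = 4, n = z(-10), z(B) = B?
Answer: 742/267 ≈ 2.7790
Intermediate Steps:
n = -10
K = -24 (K = -3*8 = -24)
P(g, q) = ⅔ (P(g, q) = (⅙)*4 = ⅔)
u(b) = 2*b/(-10 + b) (u(b) = 1/((b - 10)/(b + b)) = 1/((-10 + b)/((2*b))) = 1/((-10 + b)*(1/(2*b))) = 1/((-10 + b)/(2*b)) = 2*b/(-10 + b))
P(K, 134) + u(188) = ⅔ + 2*188/(-10 + 188) = ⅔ + 2*188/178 = ⅔ + 2*188*(1/178) = ⅔ + 188/89 = 742/267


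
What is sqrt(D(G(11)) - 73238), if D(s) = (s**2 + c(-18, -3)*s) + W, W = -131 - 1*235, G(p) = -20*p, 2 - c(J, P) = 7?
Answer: 2*I*sqrt(6026) ≈ 155.25*I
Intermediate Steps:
c(J, P) = -5 (c(J, P) = 2 - 1*7 = 2 - 7 = -5)
W = -366 (W = -131 - 235 = -366)
D(s) = -366 + s**2 - 5*s (D(s) = (s**2 - 5*s) - 366 = -366 + s**2 - 5*s)
sqrt(D(G(11)) - 73238) = sqrt((-366 + (-20*11)**2 - (-100)*11) - 73238) = sqrt((-366 + (-220)**2 - 5*(-220)) - 73238) = sqrt((-366 + 48400 + 1100) - 73238) = sqrt(49134 - 73238) = sqrt(-24104) = 2*I*sqrt(6026)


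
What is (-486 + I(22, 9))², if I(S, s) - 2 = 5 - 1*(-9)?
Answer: 220900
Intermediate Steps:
I(S, s) = 16 (I(S, s) = 2 + (5 - 1*(-9)) = 2 + (5 + 9) = 2 + 14 = 16)
(-486 + I(22, 9))² = (-486 + 16)² = (-470)² = 220900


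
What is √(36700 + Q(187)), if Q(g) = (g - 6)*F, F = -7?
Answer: 3*√3937 ≈ 188.24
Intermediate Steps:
Q(g) = 42 - 7*g (Q(g) = (g - 6)*(-7) = (-6 + g)*(-7) = 42 - 7*g)
√(36700 + Q(187)) = √(36700 + (42 - 7*187)) = √(36700 + (42 - 1309)) = √(36700 - 1267) = √35433 = 3*√3937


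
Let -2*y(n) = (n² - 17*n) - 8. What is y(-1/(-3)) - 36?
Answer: -263/9 ≈ -29.222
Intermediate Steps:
y(n) = 4 - n²/2 + 17*n/2 (y(n) = -((n² - 17*n) - 8)/2 = -(-8 + n² - 17*n)/2 = 4 - n²/2 + 17*n/2)
y(-1/(-3)) - 36 = (4 - (-1/(-3))²/2 + 17*(-1/(-3))/2) - 36 = (4 - (-1*(-⅓))²/2 + 17*(-1*(-⅓))/2) - 36 = (4 - (⅓)²/2 + (17/2)*(⅓)) - 36 = (4 - ½*⅑ + 17/6) - 36 = (4 - 1/18 + 17/6) - 36 = 61/9 - 36 = -263/9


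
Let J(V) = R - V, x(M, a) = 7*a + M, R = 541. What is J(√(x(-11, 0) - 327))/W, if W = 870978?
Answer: 541/870978 - 13*I*√2/870978 ≈ 0.00062114 - 2.1108e-5*I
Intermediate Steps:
x(M, a) = M + 7*a
J(V) = 541 - V
J(√(x(-11, 0) - 327))/W = (541 - √((-11 + 7*0) - 327))/870978 = (541 - √((-11 + 0) - 327))*(1/870978) = (541 - √(-11 - 327))*(1/870978) = (541 - √(-338))*(1/870978) = (541 - 13*I*√2)*(1/870978) = 541/870978 - 13*I*√2/870978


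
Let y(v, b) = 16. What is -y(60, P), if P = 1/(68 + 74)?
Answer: -16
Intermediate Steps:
P = 1/142 ≈ 0.0070423
-y(60, P) = -1*16 = -16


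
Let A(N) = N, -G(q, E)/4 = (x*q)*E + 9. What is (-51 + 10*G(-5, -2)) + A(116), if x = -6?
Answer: 2105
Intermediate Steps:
G(q, E) = -36 + 24*E*q (G(q, E) = -4*((-6*q)*E + 9) = -4*(-6*E*q + 9) = -4*(9 - 6*E*q) = -36 + 24*E*q)
(-51 + 10*G(-5, -2)) + A(116) = (-51 + 10*(-36 + 24*(-2)*(-5))) + 116 = (-51 + 10*(-36 + 240)) + 116 = (-51 + 10*204) + 116 = (-51 + 2040) + 116 = 1989 + 116 = 2105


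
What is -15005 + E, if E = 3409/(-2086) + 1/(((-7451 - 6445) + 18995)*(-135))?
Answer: -3078352447903/205132770 ≈ -15007.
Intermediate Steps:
E = -335234053/205132770 (E = 3409*(-1/2086) - 1/135/(-13896 + 18995) = -487/298 - 1/135/5099 = -487/298 + (1/5099)*(-1/135) = -487/298 - 1/688365 = -335234053/205132770 ≈ -1.6342)
-15005 + E = -15005 - 335234053/205132770 = -3078352447903/205132770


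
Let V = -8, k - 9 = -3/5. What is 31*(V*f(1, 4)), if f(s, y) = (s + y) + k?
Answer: -16616/5 ≈ -3323.2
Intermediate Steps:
k = 42/5 (k = 9 - 3/5 = 9 - 3*⅕ = 9 - ⅗ = 42/5 ≈ 8.4000)
f(s, y) = 42/5 + s + y (f(s, y) = (s + y) + 42/5 = 42/5 + s + y)
31*(V*f(1, 4)) = 31*(-8*(42/5 + 1 + 4)) = 31*(-8*67/5) = 31*(-536/5) = -16616/5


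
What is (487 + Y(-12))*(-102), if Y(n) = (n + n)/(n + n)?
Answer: -49776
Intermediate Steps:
Y(n) = 1 (Y(n) = (2*n)/((2*n)) = (2*n)*(1/(2*n)) = 1)
(487 + Y(-12))*(-102) = (487 + 1)*(-102) = 488*(-102) = -49776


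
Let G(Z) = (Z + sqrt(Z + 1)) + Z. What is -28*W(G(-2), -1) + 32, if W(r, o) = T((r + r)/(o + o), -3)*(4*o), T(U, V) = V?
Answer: -304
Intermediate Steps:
G(Z) = sqrt(1 + Z) + 2*Z (G(Z) = (Z + sqrt(1 + Z)) + Z = sqrt(1 + Z) + 2*Z)
W(r, o) = -12*o
-28*W(G(-2), -1) + 32 = -(-336)*(-1) + 32 = -28*12 + 32 = -336 + 32 = -304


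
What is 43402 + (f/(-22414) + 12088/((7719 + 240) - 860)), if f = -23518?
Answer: 3453216660543/79558493 ≈ 43405.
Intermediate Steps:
43402 + (f/(-22414) + 12088/((7719 + 240) - 860)) = 43402 + (-23518/(-22414) + 12088/((7719 + 240) - 860)) = 43402 + (-23518*(-1/22414) + 12088/(7959 - 860)) = 43402 + (11759/11207 + 12088/7099) = 43402 + 218947357/79558493 = 3453216660543/79558493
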